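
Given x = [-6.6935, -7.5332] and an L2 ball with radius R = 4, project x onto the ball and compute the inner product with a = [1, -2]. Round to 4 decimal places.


Step 1: Compute ||x|| (intermediates to 6 decimals).
||x|| = sqrt((-6.6935)^2 + (-7.5332)^2) = 10.077303
Step 2: Project.
Since ||x|| > R, scale = R/||x|| = 4/10.077303 = 0.396932, proj(x) = scale * x
proj(x) = [-2.656864, -2.990168]
Step 3: Dot product.
a^T * proj(x) = 1*(-2.656864) - 2*(-2.990168) = 3.3235


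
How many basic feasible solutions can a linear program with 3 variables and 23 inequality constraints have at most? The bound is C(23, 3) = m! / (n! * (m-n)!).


Each vertex corresponds to some choice of n active constraints out of m, so the number of vertices is at most C(m, n) = m! / (n!(m-n)!).
m = 23, n = 3
Numerator: 23 * 22 * 21
Denominator: 3! = 6
C(23, 3) = 1771


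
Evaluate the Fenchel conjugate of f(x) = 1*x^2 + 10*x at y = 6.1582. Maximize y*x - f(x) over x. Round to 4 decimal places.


f*(y) = sup_x {y*x - a*x^2 - b*x} = sup_x {(y-b)*x - a*x^2}
FOC: (y - b) - 2a*x = 0 => x* = (y - b)/(2a)
x* = (6.1582 - 10)/(2*1) = -1.9209
f*(6.1582) = (y-b)^2/(4a) = (6.1582 - 10)^2/(4*1)
= 14.7594/4 = 3.6899


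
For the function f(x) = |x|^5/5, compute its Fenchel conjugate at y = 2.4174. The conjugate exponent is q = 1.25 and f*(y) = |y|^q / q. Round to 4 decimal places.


The conjugate exponent q satisfies 1/p + 1/q = 1.
p = 5, so q = 5/(5 - 1) = 1.25
|y|^q = 2.4174^1.25 = 3.0143
f*(2.4174) = 3.0143 / 1.25 = 2.4114


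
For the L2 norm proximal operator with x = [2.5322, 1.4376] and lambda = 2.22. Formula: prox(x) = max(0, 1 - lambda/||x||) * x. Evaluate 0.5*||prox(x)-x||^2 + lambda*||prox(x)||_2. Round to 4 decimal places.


Step 1: Compute ||x||.
||x|| = 2.9118
Step 2: Compute scaling factor.
scale = max(0, 1 - 2.22/2.9118) = 0.2376
Step 3: prox(x) = [0.6016, 0.3416]
||prox(x)|| = 0.6918
Step 4: Proximal objective.
0.5*||prox-x||^2 = 2.4642
lambda*||prox|| = 1.5358
Total = 4.0001


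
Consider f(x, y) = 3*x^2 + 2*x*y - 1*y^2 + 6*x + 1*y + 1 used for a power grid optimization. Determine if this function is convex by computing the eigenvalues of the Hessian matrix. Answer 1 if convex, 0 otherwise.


The Hessian of f(x,y) = 3*x^2 + 2*x*y - 1*y^2 + 6*x + 1*y + 1 is:
H = [[6, 2], [2, -2]]
Trace = 6 - 2 = 4
Determinant = 6*-2 - (2)^2 = -16
Discriminant = (4)^2 - 4*-16 = 80.0
Eigenvalues: lambda_1 = -2.4721, lambda_2 = 6.4721
The function is not convex.

0


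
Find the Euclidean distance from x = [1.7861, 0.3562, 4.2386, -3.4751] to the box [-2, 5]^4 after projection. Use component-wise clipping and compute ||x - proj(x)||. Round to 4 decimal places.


Project each component onto [-2, 5].
clip(1.7861) = 1.7861, clip(0.3562) = 0.3562, clip(4.2386) = 4.2386, clip(-3.4751) = -2.0
Projection = [1.7861, 0.3562, 4.2386, -2.0]
Squared diffs: [0.0, 0.0, 0.0, 2.1759]
Distance = sqrt(2.1759) = 1.4751


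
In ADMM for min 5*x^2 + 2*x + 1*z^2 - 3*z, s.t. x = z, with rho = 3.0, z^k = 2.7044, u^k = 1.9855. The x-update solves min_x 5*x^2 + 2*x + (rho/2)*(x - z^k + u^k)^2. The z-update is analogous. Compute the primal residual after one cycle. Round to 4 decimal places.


ADMM iteration with rho = 3.0, z^k = 2.7044, u^k = 1.9855
Step 1: x-update.
Minimize 5*x^2 + 2*x + (3.0/2)*(x - 2.7044 + 1.9855)^2
FOC: (2*5 + 3.0)*x = -2 + 3.0*(2.7044 - 1.9855)
x^{k+1} = 0.0121
Step 2: z-update.
Minimize 1*z^2 - 3*z + (3.0/2)*(0.0121 - z + 1.9855)^2
FOC: (2*1 + 3.0)*z = 3 + 3.0*(0.0121 + 1.9855)
z^{k+1} = 1.7985
Step 3: u-update.
u^{k+1} = 1.9855 + 0.0121 - 1.7985 = 0.199
Step 4: Primal residual = |0.0121 - 1.7985| = 1.7865


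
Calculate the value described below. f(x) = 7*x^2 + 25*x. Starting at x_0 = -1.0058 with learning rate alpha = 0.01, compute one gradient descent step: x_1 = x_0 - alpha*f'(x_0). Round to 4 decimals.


We compute the gradient at x_0 and apply the update.
f'(x) = 14*x + 25
f'(-1.0058) = 14*-1.0058 + 25 = 10.9188
x_1 = -1.0058 - 0.01*10.9188 = -1.115


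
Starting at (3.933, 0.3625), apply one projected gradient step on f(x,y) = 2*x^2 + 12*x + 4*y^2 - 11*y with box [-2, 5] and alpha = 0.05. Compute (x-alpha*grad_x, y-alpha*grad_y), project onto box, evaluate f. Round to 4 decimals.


Step 1: Compute gradient at (3.933, 0.3625).
grad_x = 2*2*3.933 + 12 = 27.732
grad_y = 2*4*0.3625 - 11 = -8.1
Step 2: Gradient step.
x_raw = 3.933 - 0.05*27.732 = 2.5464
y_raw = 0.3625 - 0.05*-8.1 = 0.7675
Step 3: Project onto [-2, 5].
x_proj = clip(2.5464) = 2.5464
y_proj = clip(0.7675) = 0.7675
Step 4: Evaluate f.
f(2.5464, 0.7675) = 37.4388


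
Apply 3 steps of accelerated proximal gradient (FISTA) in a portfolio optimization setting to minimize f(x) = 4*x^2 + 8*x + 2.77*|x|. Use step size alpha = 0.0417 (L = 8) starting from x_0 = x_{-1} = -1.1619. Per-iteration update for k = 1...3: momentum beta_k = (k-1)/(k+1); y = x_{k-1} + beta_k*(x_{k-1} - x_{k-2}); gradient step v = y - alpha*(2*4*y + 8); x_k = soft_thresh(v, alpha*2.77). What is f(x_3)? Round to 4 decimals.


FISTA on f(x) = 4*x^2 + 8*x + 2.77*|x|
L = 8, alpha = 0.0417
Iteration 1: beta = 0.0, y = -1.1619 + 0.0*(-1.1619 + 1.1619) = -1.1619
  grad(y) = -1.2952, v = y - alpha*grad = -1.1079
  prox(v) = soft_thresh(-1.1079, 0.1155) = -0.9924
Iteration 2: beta = 0.3333, y = -0.9924 + 0.3333*(-0.9924 + 1.1619) = -0.9359
  grad(y) = 0.513, v = y - alpha*grad = -0.9573
  prox(v) = soft_thresh(-0.9573, 0.1155) = -0.8418
Iteration 3: beta = 0.5, y = -0.8418 + 0.5*(-0.8418 + 0.9924) = -0.7664
  grad(y) = 1.8684, v = y - alpha*grad = -0.8444
  prox(v) = soft_thresh(-0.8444, 0.1155) = -0.7289
f(x_3) = 4*(-0.7289)^2 + 8*(-0.7289) + 2.77*|-0.7289| = -1.687


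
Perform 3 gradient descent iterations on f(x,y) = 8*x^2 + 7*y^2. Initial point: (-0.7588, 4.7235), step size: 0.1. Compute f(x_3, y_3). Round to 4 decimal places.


Gradient descent on f(x,y) = 8*x^2 + 7*y^2.
Starting point: (-0.7588, 4.7235), alpha = 0.1
Step 1: grad_x = 2*8*-0.7588 = -12.1408, grad_y = 2*7*4.7235 = 66.129
  x_1 = -0.7588 - 0.1*-12.1408 = 0.4553
  y_1 = 4.7235 - 0.1*66.129 = -1.8894
Step 2: grad_x = 2*8*0.4553 = 7.2845, grad_y = 2*7*-1.8894 = -26.4516
  x_2 = 0.4553 - 0.1*7.2845 = -0.2732
  y_2 = -1.8894 - 0.1*-26.4516 = 0.7558
Step 3: grad_x = 2*8*-0.2732 = -4.3707, grad_y = 2*7*0.7558 = 10.5806
  x_3 = -0.2732 - 0.1*-4.3707 = 0.1639
  y_3 = 0.7558 - 0.1*10.5806 = -0.3023
f(0.1639, -0.3023) = 8*0.1639^2 + 7*(-0.3023)^2 = 0.8546


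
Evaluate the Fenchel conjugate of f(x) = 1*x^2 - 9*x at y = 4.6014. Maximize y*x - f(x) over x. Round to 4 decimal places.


f*(y) = sup_x {y*x - a*x^2 - b*x} = sup_x {(y-b)*x - a*x^2}
FOC: (y - b) - 2a*x = 0 => x* = (y - b)/(2a)
x* = (4.6014 + 9)/(2*1) = 6.8007
f*(4.6014) = (y-b)^2/(4a) = (4.6014 + 9)^2/(4*1)
= 184.9981/4 = 46.2495


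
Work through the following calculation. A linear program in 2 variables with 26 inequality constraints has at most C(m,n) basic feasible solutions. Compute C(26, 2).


Each vertex corresponds to some choice of n active constraints out of m, so the number of vertices is at most C(m, n) = m! / (n!(m-n)!).
m = 26, n = 2
Numerator: 26 * 25
Denominator: 2! = 2
C(26, 2) = 325


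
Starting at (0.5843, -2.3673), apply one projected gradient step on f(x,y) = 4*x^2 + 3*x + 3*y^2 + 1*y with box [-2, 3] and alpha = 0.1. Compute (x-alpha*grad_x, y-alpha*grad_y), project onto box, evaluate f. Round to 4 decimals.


Step 1: Compute gradient at (0.5843, -2.3673).
grad_x = 2*4*0.5843 + 3 = 7.6744
grad_y = 2*3*-2.3673 + 1 = -13.2038
Step 2: Gradient step.
x_raw = 0.5843 - 0.1*7.6744 = -0.1831
y_raw = -2.3673 - 0.1*-13.2038 = -1.0469
Step 3: Project onto [-2, 3].
x_proj = clip(-0.1831) = -0.1831
y_proj = clip(-1.0469) = -1.0469
Step 4: Evaluate f.
f(-0.1831, -1.0469) = 1.8259


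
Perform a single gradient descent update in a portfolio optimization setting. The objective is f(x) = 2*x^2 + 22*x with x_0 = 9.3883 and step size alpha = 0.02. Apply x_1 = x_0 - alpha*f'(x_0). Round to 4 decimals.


We compute the gradient at x_0 and apply the update.
f'(x) = 4*x + 22
f'(9.3883) = 4*9.3883 + 22 = 59.5532
x_1 = 9.3883 - 0.02*59.5532 = 8.1972


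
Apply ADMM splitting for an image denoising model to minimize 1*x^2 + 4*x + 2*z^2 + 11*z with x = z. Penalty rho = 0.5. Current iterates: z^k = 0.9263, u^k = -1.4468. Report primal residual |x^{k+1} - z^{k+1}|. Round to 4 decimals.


ADMM iteration with rho = 0.5, z^k = 0.9263, u^k = -1.4468
Step 1: x-update.
Minimize 1*x^2 + 4*x + (0.5/2)*(x - 0.9263 - 1.4468)^2
FOC: (2*1 + 0.5)*x = -4 + 0.5*(0.9263 + 1.4468)
x^{k+1} = -1.1254
Step 2: z-update.
Minimize 2*z^2 + 11*z + (0.5/2)*(-1.1254 - z - 1.4468)^2
FOC: (2*2 + 0.5)*z = -11 + 0.5*(-1.1254 - 1.4468)
z^{k+1} = -2.7302
Step 3: u-update.
u^{k+1} = -1.4468 - 1.1254 + 2.7302 = 0.1581
Step 4: Primal residual = |-1.1254 + 2.7302| = 1.6049


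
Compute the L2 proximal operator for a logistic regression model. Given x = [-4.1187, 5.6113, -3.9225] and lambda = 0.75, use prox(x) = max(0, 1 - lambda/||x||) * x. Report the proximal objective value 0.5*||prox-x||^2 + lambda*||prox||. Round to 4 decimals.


Step 1: Compute ||x||.
||x|| = 7.9898
Step 2: Compute scaling factor.
scale = max(0, 1 - 0.75/7.9898) = 0.9061
Step 3: prox(x) = [-3.7321, 5.0846, -3.5543]
||prox(x)|| = 7.2398
Step 4: Proximal objective.
0.5*||prox-x||^2 = 0.2813
lambda*||prox|| = 5.4299
Total = 5.7111


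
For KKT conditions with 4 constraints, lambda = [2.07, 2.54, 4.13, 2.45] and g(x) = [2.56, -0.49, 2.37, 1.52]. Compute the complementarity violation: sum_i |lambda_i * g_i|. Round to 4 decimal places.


KKT complementary slackness check:
lambda_1 * g_1 = 2.07 * 2.56 = 5.2992
lambda_2 * g_2 = 2.54 * -0.49 = -1.2446
lambda_3 * g_3 = 4.13 * 2.37 = 9.7881
lambda_4 * g_4 = 2.45 * 1.52 = 3.724
Total violation = 5.2992 + 1.2446 + 9.7881 + 3.724 = 20.0559


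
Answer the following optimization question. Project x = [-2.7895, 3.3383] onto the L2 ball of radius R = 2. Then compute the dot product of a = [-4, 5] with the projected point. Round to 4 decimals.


Step 1: Compute ||x|| (intermediates to 6 decimals).
||x|| = sqrt((-2.7895)^2 + 3.3383^2) = 4.350351
Step 2: Project.
Since ||x|| > R, scale = R/||x|| = 2/4.350351 = 0.459733, proj(x) = scale * x
proj(x) = [-1.282425, 1.534727]
Step 3: Dot product.
a^T * proj(x) = -4*(-1.282425) + 5*1.534727 = 12.8033


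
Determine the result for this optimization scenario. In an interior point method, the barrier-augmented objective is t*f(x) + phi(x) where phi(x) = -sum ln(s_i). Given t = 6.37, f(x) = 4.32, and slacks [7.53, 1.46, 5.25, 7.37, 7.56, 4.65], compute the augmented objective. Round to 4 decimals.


Step 1: Compute log-barrier.
ln values: [2.0189, 0.3784, 1.6582, 1.9974, 2.0229, 1.5369]
phi = -(2.0189 + 0.3784 + 1.6582 + 1.9974 + 2.0229 + 1.5369) = -9.6127
Step 2: Compute augmented objective.
t*f(x) = 6.37*4.32 = 27.5184
Total = 27.5184 - 9.6127 = 17.9057


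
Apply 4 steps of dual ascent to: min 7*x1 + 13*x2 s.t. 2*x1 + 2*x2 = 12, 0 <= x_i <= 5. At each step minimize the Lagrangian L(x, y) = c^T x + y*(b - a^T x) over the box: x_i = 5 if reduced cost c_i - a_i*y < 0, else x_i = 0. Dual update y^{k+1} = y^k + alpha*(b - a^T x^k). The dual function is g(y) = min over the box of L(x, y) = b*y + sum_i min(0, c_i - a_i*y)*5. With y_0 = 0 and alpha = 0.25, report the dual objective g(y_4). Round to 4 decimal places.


Dual ascent for LP: min 7*x1 + 13*x2, 2*x1 + 2*x2 = 12, 0 <= x_i <= 5
Step 1: y^k = 0.0, reduced costs: (7.0, 13.0)
  x^k = (0.0, 0.0), subgradient = b - a^T x = 12.0
  y^{k+1} = 0.0 + 0.25*12.0 = 3.0
Step 2: y^k = 3.0, reduced costs: (1.0, 7.0)
  x^k = (0.0, 0.0), subgradient = b - a^T x = 12.0
  y^{k+1} = 3.0 + 0.25*12.0 = 6.0
Step 3: y^k = 6.0, reduced costs: (-5.0, 1.0)
  x^k = (5.0, 0.0), subgradient = b - a^T x = 2.0
  y^{k+1} = 6.0 + 0.25*2.0 = 6.5
Step 4: y^k = 6.5, reduced costs: (-6.0, 0.0)
  x^k = (5.0, 0.0), subgradient = b - a^T x = 2.0
  y^{k+1} = 6.5 + 0.25*2.0 = 7.0
Dual objective at y_4 = 7.0: reduced costs (-7.0, -1.0), box minimizer x = (5.0, 5.0)
g(y_4) = b*y + (c1 - a1*y)*x1 + (c2 - a2*y)*x2 = 12*7.0 + (-7.0)*5.0 + (-1.0)*5.0 = 84.0 - 35.0 - 5.0 = 44.0


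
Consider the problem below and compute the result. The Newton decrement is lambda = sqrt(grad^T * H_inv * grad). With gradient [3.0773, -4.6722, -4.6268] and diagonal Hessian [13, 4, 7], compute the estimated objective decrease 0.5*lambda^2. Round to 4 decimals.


Step 1: H is diagonal, so H^(-1) * g = [0.2367, -1.1681, -0.661].
Step 2: g^T H^(-1) g = sum_i g_i^2 / H_ii
  = (3.0773)^2/13 + (-4.6722)^2/4 + (-4.6268)^2/7
  = 0.7284 + 5.4574 + 3.0582 = 9.244
Step 3: Objective decrease = 0.5 * g^T H^(-1) g = 4.622


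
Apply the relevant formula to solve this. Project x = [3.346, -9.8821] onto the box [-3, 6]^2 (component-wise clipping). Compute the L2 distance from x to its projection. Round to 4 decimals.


Project each component onto [-3, 6].
clip(3.346) = 3.346, clip(-9.8821) = -3.0
Projection = [3.346, -3.0]
Squared diffs: [0.0, 47.3633]
Distance = sqrt(47.3633) = 6.8821


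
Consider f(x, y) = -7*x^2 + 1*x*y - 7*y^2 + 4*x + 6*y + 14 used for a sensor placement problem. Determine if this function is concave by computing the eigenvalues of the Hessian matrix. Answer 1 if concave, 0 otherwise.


The Hessian of f(x,y) = -7*x^2 + 1*x*y - 7*y^2 + 4*x + 6*y + 14 is:
H = [[-14, 1], [1, -14]]
Trace = -14 - 14 = -28
Determinant = -14*-14 - (1)^2 = 195
Discriminant = (-28)^2 - 4*195 = 4.0
Eigenvalues: lambda_1 = -15.0, lambda_2 = -13.0
The function is concave.

1


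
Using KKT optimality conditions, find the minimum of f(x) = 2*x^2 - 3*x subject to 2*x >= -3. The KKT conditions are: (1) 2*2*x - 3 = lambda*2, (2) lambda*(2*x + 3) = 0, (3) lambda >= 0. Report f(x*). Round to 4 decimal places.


Step 1: Try lambda = 0 (constraint inactive).
Stationarity: 2*2*x - 3 = 0
x* = 3/(2*2) = 0.75
Check constraint: 2*0.75 = 1.5 >= -3 -- satisfied.
Step 2: Compute optimal value.
f(x*) = 2*0.75^2 - 3*0.75 = -1.125


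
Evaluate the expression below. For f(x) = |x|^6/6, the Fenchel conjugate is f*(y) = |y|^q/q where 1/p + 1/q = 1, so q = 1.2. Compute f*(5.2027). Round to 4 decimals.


The conjugate exponent q satisfies 1/p + 1/q = 1.
p = 6, so q = 6/(6 - 1) = 1.2
|y|^q = 5.2027^1.2 = 7.2356
f*(5.2027) = 7.2356 / 1.2 = 6.0297


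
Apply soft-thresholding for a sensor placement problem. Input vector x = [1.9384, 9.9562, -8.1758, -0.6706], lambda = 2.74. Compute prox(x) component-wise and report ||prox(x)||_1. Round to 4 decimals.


Soft-thresholding with lambda = 2.74:
prox(1.9384) = sign(1.9384)*max(|1.9384| - 2.74, 0) = 0.0
prox(9.9562) = sign(9.9562)*max(|9.9562| - 2.74, 0) = 7.2162
prox(-8.1758) = sign(-8.1758)*max(|-8.1758| - 2.74, 0) = -5.4358
prox(-0.6706) = sign(-0.6706)*max(|-0.6706| - 2.74, 0) = 0.0
prox(x) = [0.0, 7.2162, -5.4358, 0.0]
||prox(x)||_1 = 0.0 + 7.2162 + 5.4358 + 0.0 = 12.652


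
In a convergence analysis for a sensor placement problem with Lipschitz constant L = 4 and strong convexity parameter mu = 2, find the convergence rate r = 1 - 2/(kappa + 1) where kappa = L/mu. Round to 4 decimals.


Step 1: Compute the condition number.
kappa = L/mu = 4/2 = 2.0
Step 2: Compute the convergence rate.
r = 1 - 2/(kappa + 1) = 1 - 2*mu/(L + mu) = (L - mu)/(L + mu) = 2/6 = 0.3333


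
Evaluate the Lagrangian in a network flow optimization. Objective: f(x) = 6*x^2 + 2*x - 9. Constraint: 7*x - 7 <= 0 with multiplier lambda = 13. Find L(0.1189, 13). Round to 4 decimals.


Step 1: Evaluate f(x).
f(0.1189) = 6*0.1189^2 + 2*0.1189 - 9 = -8.6774
Step 2: Evaluate g(x).
g(0.1189) = 7*0.1189 - 7 = -6.1677
Step 3: Compute Lagrangian.
L = -8.6774 + 13*-6.1677 = -88.8575


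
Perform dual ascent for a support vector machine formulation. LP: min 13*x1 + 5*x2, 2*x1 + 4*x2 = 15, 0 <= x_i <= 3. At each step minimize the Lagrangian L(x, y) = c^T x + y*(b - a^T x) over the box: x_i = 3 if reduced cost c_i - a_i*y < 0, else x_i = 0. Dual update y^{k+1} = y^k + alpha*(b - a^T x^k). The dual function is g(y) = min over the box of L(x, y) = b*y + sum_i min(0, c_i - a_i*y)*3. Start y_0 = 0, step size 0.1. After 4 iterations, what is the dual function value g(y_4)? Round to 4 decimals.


Dual ascent for LP: min 13*x1 + 5*x2, 2*x1 + 4*x2 = 15, 0 <= x_i <= 3
Step 1: y^k = 0.0, reduced costs: (13.0, 5.0)
  x^k = (0.0, 0.0), subgradient = b - a^T x = 15.0
  y^{k+1} = 0.0 + 0.1*15.0 = 1.5
Step 2: y^k = 1.5, reduced costs: (10.0, -1.0)
  x^k = (0.0, 3.0), subgradient = b - a^T x = 3.0
  y^{k+1} = 1.5 + 0.1*3.0 = 1.8
Step 3: y^k = 1.8, reduced costs: (9.4, -2.2)
  x^k = (0.0, 3.0), subgradient = b - a^T x = 3.0
  y^{k+1} = 1.8 + 0.1*3.0 = 2.1
Step 4: y^k = 2.1, reduced costs: (8.8, -3.4)
  x^k = (0.0, 3.0), subgradient = b - a^T x = 3.0
  y^{k+1} = 2.1 + 0.1*3.0 = 2.4
Dual objective at y_4 = 2.4: reduced costs (8.2, -4.6), box minimizer x = (0.0, 3.0)
g(y_4) = b*y + (c1 - a1*y)*x1 + (c2 - a2*y)*x2 = 15*2.4 + 8.2*0.0 + (-4.6)*3.0 = 36.0 + 0.0 - 13.8 = 22.2


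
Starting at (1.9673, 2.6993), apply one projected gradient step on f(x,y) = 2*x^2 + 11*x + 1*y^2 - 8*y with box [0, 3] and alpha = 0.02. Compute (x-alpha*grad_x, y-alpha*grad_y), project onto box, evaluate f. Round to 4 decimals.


Step 1: Compute gradient at (1.9673, 2.6993).
grad_x = 2*2*1.9673 + 11 = 18.8692
grad_y = 2*1*2.6993 - 8 = -2.6014
Step 2: Gradient step.
x_raw = 1.9673 - 0.02*18.8692 = 1.5899
y_raw = 2.6993 - 0.02*-2.6014 = 2.7513
Step 3: Project onto [0, 3].
x_proj = clip(1.5899) = 1.5899
y_proj = clip(2.7513) = 2.7513
Step 4: Evaluate f.
f(1.5899, 2.7513) = 8.1039


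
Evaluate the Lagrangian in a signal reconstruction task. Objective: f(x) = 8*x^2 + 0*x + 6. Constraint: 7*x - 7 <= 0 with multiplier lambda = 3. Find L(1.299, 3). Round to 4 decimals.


Step 1: Evaluate f(x).
f(1.299) = 8*1.299^2 + 0*1.299 + 6 = 19.4992
Step 2: Evaluate g(x).
g(1.299) = 7*1.299 - 7 = 2.093
Step 3: Compute Lagrangian.
L = 19.4992 + 3*2.093 = 25.7782


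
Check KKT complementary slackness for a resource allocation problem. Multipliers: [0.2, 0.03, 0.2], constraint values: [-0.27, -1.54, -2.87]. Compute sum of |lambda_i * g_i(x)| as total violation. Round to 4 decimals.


KKT complementary slackness check:
lambda_1 * g_1 = 0.2 * -0.27 = -0.054
lambda_2 * g_2 = 0.03 * -1.54 = -0.0462
lambda_3 * g_3 = 0.2 * -2.87 = -0.574
Total violation = 0.054 + 0.0462 + 0.574 = 0.6742


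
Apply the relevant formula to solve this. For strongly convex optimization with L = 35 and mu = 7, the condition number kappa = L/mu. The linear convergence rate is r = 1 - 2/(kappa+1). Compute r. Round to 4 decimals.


Step 1: Compute the condition number.
kappa = L/mu = 35/7 = 5.0
Step 2: Compute the convergence rate.
r = 1 - 2/(kappa + 1) = 1 - 2*mu/(L + mu) = (L - mu)/(L + mu) = 28/42 = 0.6667


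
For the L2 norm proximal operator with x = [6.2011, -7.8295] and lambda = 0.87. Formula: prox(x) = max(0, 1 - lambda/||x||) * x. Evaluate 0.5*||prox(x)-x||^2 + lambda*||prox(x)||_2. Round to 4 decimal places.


Step 1: Compute ||x||.
||x|| = 9.9877
Step 2: Compute scaling factor.
scale = max(0, 1 - 0.87/9.9877) = 0.9129
Step 3: prox(x) = [5.6609, -7.1475]
||prox(x)|| = 9.1177
Step 4: Proximal objective.
0.5*||prox-x||^2 = 0.3785
lambda*||prox|| = 7.9324
Total = 8.3109


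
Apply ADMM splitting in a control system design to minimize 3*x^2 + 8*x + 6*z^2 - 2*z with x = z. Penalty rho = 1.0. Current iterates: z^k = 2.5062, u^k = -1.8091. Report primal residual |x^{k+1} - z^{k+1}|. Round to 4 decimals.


ADMM iteration with rho = 1.0, z^k = 2.5062, u^k = -1.8091
Step 1: x-update.
Minimize 3*x^2 + 8*x + (1.0/2)*(x - 2.5062 - 1.8091)^2
FOC: (2*3 + 1.0)*x = -8 + 1.0*(2.5062 + 1.8091)
x^{k+1} = -0.5264
Step 2: z-update.
Minimize 6*z^2 - 2*z + (1.0/2)*(-0.5264 - z - 1.8091)^2
FOC: (2*6 + 1.0)*z = 2 + 1.0*(-0.5264 - 1.8091)
z^{k+1} = -0.0258
Step 3: u-update.
u^{k+1} = -1.8091 - 0.5264 + 0.0258 = -2.3097
Step 4: Primal residual = |-0.5264 + 0.0258| = 0.5006


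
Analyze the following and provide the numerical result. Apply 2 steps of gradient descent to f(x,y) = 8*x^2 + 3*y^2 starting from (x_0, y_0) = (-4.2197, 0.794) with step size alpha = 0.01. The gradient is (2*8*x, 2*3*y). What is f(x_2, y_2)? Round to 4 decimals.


Gradient descent on f(x,y) = 8*x^2 + 3*y^2.
Starting point: (-4.2197, 0.794), alpha = 0.01
Step 1: grad_x = 2*8*-4.2197 = -67.5152, grad_y = 2*3*0.794 = 4.764
  x_1 = -4.2197 - 0.01*-67.5152 = -3.5445
  y_1 = 0.794 - 0.01*4.764 = 0.7464
Step 2: grad_x = 2*8*-3.5445 = -56.7128, grad_y = 2*3*0.7464 = 4.4782
  x_2 = -3.5445 - 0.01*-56.7128 = -2.9774
  y_2 = 0.7464 - 0.01*4.4782 = 0.7016
f(-2.9774, 0.7016) = 8*(-2.9774)^2 + 3*0.7016^2 = 72.3969


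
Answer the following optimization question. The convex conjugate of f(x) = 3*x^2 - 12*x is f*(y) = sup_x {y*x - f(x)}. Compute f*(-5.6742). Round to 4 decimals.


f*(y) = sup_x {y*x - a*x^2 - b*x} = sup_x {(y-b)*x - a*x^2}
FOC: (y - b) - 2a*x = 0 => x* = (y - b)/(2a)
x* = (-5.6742 + 12)/(2*3) = 1.0543
f*(-5.6742) = (y-b)^2/(4a) = (-5.6742 + 12)^2/(4*3)
= 40.0157/12 = 3.3346


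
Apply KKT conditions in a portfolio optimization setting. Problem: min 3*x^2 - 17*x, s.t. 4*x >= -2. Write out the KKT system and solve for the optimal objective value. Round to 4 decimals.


Step 1: Try lambda = 0 (constraint inactive).
Stationarity: 2*3*x - 17 = 0
x* = 17/(2*3) = 17/6 = 2.8333 (rounded; the exact value 17/6 is used below)
Check constraint: 4*2.8333 = 11.3332 >= -2 -- satisfied.
Step 2: Compute optimal value.
f(x*) = 3*(17/6)^2 - 17*(17/6) = -24.0833


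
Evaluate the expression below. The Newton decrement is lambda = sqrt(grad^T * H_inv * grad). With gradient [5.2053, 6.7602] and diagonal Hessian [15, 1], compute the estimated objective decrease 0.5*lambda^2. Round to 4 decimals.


Step 1: H is diagonal, so H^(-1) * g = [0.347, 6.7602].
Step 2: g^T H^(-1) g = sum_i g_i^2 / H_ii
  = (5.2053)^2/15 + (6.7602)^2/1
  = 1.8063 + 45.7003 = 47.5066
Step 3: Objective decrease = 0.5 * g^T H^(-1) g = 23.7533


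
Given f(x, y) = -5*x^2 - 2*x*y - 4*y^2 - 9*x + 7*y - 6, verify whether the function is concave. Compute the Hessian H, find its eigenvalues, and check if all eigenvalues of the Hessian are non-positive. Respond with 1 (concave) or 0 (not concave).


The Hessian of f(x,y) = -5*x^2 - 2*x*y - 4*y^2 - 9*x + 7*y - 6 is:
H = [[-10, -2], [-2, -8]]
Trace = -10 - 8 = -18
Determinant = -10*-8 - (-2)^2 = 76
Discriminant = (-18)^2 - 4*76 = 20.0
Eigenvalues: lambda_1 = -11.2361, lambda_2 = -6.7639
The function is concave.

1


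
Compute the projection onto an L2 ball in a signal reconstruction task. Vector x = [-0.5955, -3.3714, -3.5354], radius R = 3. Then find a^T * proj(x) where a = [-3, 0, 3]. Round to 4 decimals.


Step 1: Compute ||x|| (intermediates to 6 decimals).
||x|| = sqrt((-0.5955)^2 + (-3.3714)^2 + (-3.5354)^2) = 4.921383
Step 2: Project.
Since ||x|| > R, scale = R/||x|| = 3/4.921383 = 0.609585, proj(x) = scale * x
proj(x) = [-0.363008, -2.055155, -2.155127]
Step 3: Dot product.
a^T * proj(x) = -3*(-0.363008) + 0*(-2.055155) + 3*(-2.155127) = -5.3764


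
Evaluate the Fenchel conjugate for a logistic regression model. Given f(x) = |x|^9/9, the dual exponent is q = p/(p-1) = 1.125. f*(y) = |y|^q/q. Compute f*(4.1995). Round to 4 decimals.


The conjugate exponent q satisfies 1/p + 1/q = 1.
p = 9, so q = 9/(9 - 1) = 1.125
|y|^q = 4.1995^1.125 = 5.0246
f*(4.1995) = 5.0246 / 1.125 = 4.4663


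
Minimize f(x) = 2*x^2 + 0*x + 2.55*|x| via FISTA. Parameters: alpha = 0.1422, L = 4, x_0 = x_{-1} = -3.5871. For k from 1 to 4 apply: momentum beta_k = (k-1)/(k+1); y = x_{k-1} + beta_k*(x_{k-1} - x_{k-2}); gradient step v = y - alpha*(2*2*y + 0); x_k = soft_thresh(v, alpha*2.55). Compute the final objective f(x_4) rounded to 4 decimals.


FISTA on f(x) = 2*x^2 + 0*x + 2.55*|x|
L = 4, alpha = 0.1422
Iteration 1: beta = 0.0, y = -3.5871 + 0.0*(-3.5871 + 3.5871) = -3.5871
  grad(y) = -14.3484, v = y - alpha*grad = -1.5468
  prox(v) = soft_thresh(-1.5468, 0.3626) = -1.1841
Iteration 2: beta = 0.3333, y = -1.1841 + 0.3333*(-1.1841 + 3.5871) = -0.3832
  grad(y) = -1.5327, v = y - alpha*grad = -0.1652
  prox(v) = soft_thresh(-0.1652, 0.3626) = 0.0
Iteration 3: beta = 0.5, y = 0.0 + 0.5*(0.0 + 1.1841) = 0.5921
  grad(y) = 2.3683, v = y - alpha*grad = 0.2553
  prox(v) = soft_thresh(0.2553, 0.3626) = 0.0
Iteration 4: beta = 0.6, y = 0.0 + 0.6*(0.0 - 0.0) = 0.0
  grad(y) = 0.0, v = y - alpha*grad = 0.0
  prox(v) = soft_thresh(0.0, 0.3626) = 0.0
f(x_4) = 2*0.0^2 + 0*0.0 + 2.55*|0.0| = 0.0


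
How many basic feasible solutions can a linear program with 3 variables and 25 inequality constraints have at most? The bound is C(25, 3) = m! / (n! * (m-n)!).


Each vertex corresponds to some choice of n active constraints out of m, so the number of vertices is at most C(m, n) = m! / (n!(m-n)!).
m = 25, n = 3
Numerator: 25 * 24 * 23
Denominator: 3! = 6
C(25, 3) = 2300


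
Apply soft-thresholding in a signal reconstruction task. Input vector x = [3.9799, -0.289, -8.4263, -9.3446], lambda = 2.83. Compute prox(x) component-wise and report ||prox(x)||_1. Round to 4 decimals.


Soft-thresholding with lambda = 2.83:
prox(3.9799) = sign(3.9799)*max(|3.9799| - 2.83, 0) = 1.1499
prox(-0.289) = sign(-0.289)*max(|-0.289| - 2.83, 0) = 0.0
prox(-8.4263) = sign(-8.4263)*max(|-8.4263| - 2.83, 0) = -5.5963
prox(-9.3446) = sign(-9.3446)*max(|-9.3446| - 2.83, 0) = -6.5146
prox(x) = [1.1499, 0.0, -5.5963, -6.5146]
||prox(x)||_1 = 1.1499 + 0.0 + 5.5963 + 6.5146 = 13.2608


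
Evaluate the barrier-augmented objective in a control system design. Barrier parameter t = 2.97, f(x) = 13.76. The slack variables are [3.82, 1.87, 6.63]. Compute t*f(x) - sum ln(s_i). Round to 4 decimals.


Step 1: Compute log-barrier.
ln values: [1.3403, 0.6259, 1.8916]
phi = -(1.3403 + 0.6259 + 1.8916) = -3.8578
Step 2: Compute augmented objective.
t*f(x) = 2.97*13.76 = 40.8672
Total = 40.8672 - 3.8578 = 37.0094


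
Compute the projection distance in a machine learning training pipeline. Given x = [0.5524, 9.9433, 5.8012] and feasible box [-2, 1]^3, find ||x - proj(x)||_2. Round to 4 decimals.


Project each component onto [-2, 1].
clip(0.5524) = 0.5524, clip(9.9433) = 1.0, clip(5.8012) = 1.0
Projection = [0.5524, 1.0, 1.0]
Squared diffs: [0.0, 79.9826, 23.0515]
Distance = sqrt(103.0341) = 10.1506


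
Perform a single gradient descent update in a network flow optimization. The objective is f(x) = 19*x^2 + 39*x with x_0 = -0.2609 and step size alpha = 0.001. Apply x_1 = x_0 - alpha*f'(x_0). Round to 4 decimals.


We compute the gradient at x_0 and apply the update.
f'(x) = 38*x + 39
f'(-0.2609) = 38*-0.2609 + 39 = 29.0858
x_1 = -0.2609 - 0.001*29.0858 = -0.29


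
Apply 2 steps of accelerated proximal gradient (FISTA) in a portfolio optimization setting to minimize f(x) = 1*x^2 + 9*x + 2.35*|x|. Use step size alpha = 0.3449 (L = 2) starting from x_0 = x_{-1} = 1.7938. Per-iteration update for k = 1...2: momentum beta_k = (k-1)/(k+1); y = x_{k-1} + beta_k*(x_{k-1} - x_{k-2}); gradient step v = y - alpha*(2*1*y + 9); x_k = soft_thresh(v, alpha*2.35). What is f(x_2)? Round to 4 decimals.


FISTA on f(x) = 1*x^2 + 9*x + 2.35*|x|
L = 2, alpha = 0.3449
Iteration 1: beta = 0.0, y = 1.7938 + 0.0*(1.7938 - 1.7938) = 1.7938
  grad(y) = 12.5876, v = y - alpha*grad = -2.5477
  prox(v) = soft_thresh(-2.5477, 0.8105) = -1.7371
Iteration 2: beta = 0.3333, y = -1.7371 + 0.3333*(-1.7371 - 1.7938) = -2.9141
  grad(y) = 3.1717, v = y - alpha*grad = -4.0081
  prox(v) = soft_thresh(-4.0081, 0.8105) = -3.1975
f(x_2) = 1*(-3.1975)^2 + 9*(-3.1975) + 2.35*|-3.1975| = -11.0394


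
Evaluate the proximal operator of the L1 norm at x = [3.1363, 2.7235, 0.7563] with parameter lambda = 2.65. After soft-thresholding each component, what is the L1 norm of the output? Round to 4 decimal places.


Soft-thresholding with lambda = 2.65:
prox(3.1363) = sign(3.1363)*max(|3.1363| - 2.65, 0) = 0.4863
prox(2.7235) = sign(2.7235)*max(|2.7235| - 2.65, 0) = 0.0735
prox(0.7563) = sign(0.7563)*max(|0.7563| - 2.65, 0) = 0.0
prox(x) = [0.4863, 0.0735, 0.0]
||prox(x)||_1 = 0.4863 + 0.0735 + 0.0 = 0.5598


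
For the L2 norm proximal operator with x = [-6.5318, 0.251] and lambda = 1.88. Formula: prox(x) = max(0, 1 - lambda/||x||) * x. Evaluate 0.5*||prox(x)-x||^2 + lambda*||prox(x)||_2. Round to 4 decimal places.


Step 1: Compute ||x||.
||x|| = 6.5366
Step 2: Compute scaling factor.
scale = max(0, 1 - 1.88/6.5366) = 0.7124
Step 3: prox(x) = [-4.6532, 0.1788]
||prox(x)|| = 4.6566
Step 4: Proximal objective.
0.5*||prox-x||^2 = 1.7672
lambda*||prox|| = 8.7544
Total = 10.5216


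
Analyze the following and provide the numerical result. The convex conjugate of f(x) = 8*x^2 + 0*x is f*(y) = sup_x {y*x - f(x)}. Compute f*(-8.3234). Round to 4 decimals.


f*(y) = sup_x {y*x - a*x^2 - b*x} = sup_x {(y-b)*x - a*x^2}
FOC: (y - b) - 2a*x = 0 => x* = (y - b)/(2a)
x* = (-8.3234 - 0)/(2*8) = -0.5202
f*(-8.3234) = (y-b)^2/(4a) = (-8.3234 - 0)^2/(4*8)
= 69.279/32 = 2.165


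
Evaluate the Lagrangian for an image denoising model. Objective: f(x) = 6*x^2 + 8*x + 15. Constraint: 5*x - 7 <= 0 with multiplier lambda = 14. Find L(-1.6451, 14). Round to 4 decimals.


Step 1: Evaluate f(x).
f(-1.6451) = 6*(-1.6451)^2 + 8*(-1.6451) + 15 = 18.0773
Step 2: Evaluate g(x).
g(-1.6451) = 5*-1.6451 - 7 = -15.2255
Step 3: Compute Lagrangian.
L = 18.0773 + 14*-15.2255 = -195.0797


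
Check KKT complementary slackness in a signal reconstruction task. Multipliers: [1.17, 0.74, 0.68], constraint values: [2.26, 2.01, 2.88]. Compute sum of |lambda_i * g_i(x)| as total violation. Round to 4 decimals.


KKT complementary slackness check:
lambda_1 * g_1 = 1.17 * 2.26 = 2.6442
lambda_2 * g_2 = 0.74 * 2.01 = 1.4874
lambda_3 * g_3 = 0.68 * 2.88 = 1.9584
Total violation = 2.6442 + 1.4874 + 1.9584 = 6.09


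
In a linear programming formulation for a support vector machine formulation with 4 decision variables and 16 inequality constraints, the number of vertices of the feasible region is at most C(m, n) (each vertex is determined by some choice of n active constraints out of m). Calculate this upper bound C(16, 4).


Each vertex corresponds to some choice of n active constraints out of m, so the number of vertices is at most C(m, n) = m! / (n!(m-n)!).
m = 16, n = 4
Numerator: 16 * 15 * 14 * 13
Denominator: 4! = 24
C(16, 4) = 1820


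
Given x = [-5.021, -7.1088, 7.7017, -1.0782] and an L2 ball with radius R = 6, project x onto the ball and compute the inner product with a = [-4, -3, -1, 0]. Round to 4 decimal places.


Step 1: Compute ||x|| (intermediates to 6 decimals).
||x|| = sqrt((-5.021)^2 + (-7.1088)^2 + 7.7017^2 + (-1.0782)^2) = 11.671511
Step 2: Project.
Since ||x|| > R, scale = R/||x|| = 6/11.671511 = 0.514072, proj(x) = scale * x
proj(x) = [-2.581156, -3.654435, 3.959228, -0.554272]
Step 3: Dot product.
a^T * proj(x) = -4*(-2.581156) - 3*(-3.654435) - 1*3.959228 + 0*(-0.554272) = 17.3287


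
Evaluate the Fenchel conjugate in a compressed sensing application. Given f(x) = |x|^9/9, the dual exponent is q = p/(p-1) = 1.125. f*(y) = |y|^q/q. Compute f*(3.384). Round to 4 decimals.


The conjugate exponent q satisfies 1/p + 1/q = 1.
p = 9, so q = 9/(9 - 1) = 1.125
|y|^q = 3.384^1.125 = 3.941
f*(3.384) = 3.941 / 1.125 = 3.5031


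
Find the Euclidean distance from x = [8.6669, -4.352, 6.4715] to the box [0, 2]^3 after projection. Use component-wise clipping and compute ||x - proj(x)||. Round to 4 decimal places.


Project each component onto [0, 2].
clip(8.6669) = 2.0, clip(-4.352) = 0.0, clip(6.4715) = 2.0
Projection = [2.0, 0.0, 2.0]
Squared diffs: [44.4476, 18.9399, 19.9943]
Distance = sqrt(83.3818) = 9.1314


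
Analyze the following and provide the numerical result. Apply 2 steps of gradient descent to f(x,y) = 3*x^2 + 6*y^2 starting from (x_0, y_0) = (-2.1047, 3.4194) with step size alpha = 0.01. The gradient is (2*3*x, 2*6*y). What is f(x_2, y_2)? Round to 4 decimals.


Gradient descent on f(x,y) = 3*x^2 + 6*y^2.
Starting point: (-2.1047, 3.4194), alpha = 0.01
Step 1: grad_x = 2*3*-2.1047 = -12.6282, grad_y = 2*6*3.4194 = 41.0328
  x_1 = -2.1047 - 0.01*-12.6282 = -1.9784
  y_1 = 3.4194 - 0.01*41.0328 = 3.0091
Step 2: grad_x = 2*3*-1.9784 = -11.8705, grad_y = 2*6*3.0091 = 36.1089
  x_2 = -1.9784 - 0.01*-11.8705 = -1.8597
  y_2 = 3.0091 - 0.01*36.1089 = 2.648
f(-1.8597, 2.648) = 3*(-1.8597)^2 + 6*2.648^2 = 52.4465


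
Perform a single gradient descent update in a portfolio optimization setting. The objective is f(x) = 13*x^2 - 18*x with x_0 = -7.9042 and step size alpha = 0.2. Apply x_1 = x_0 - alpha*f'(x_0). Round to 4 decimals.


We compute the gradient at x_0 and apply the update.
f'(x) = 26*x - 18
f'(-7.9042) = 26*-7.9042 - 18 = -223.5092
x_1 = -7.9042 - 0.2*-223.5092 = 36.7976


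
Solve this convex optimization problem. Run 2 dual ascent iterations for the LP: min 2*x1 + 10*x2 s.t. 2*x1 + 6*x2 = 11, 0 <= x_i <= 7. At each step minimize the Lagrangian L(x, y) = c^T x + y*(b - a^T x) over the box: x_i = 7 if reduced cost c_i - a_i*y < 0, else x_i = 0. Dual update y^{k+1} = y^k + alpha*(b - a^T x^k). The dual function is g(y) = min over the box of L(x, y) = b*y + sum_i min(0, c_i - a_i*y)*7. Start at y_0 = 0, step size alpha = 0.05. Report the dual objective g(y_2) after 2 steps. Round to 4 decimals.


Dual ascent for LP: min 2*x1 + 10*x2, 2*x1 + 6*x2 = 11, 0 <= x_i <= 7
Step 1: y^k = 0.0, reduced costs: (2.0, 10.0)
  x^k = (0.0, 0.0), subgradient = b - a^T x = 11.0
  y^{k+1} = 0.0 + 0.05*11.0 = 0.55
Step 2: y^k = 0.55, reduced costs: (0.9, 6.7)
  x^k = (0.0, 0.0), subgradient = b - a^T x = 11.0
  y^{k+1} = 0.55 + 0.05*11.0 = 1.1
Dual objective at y_2 = 1.1: reduced costs (-0.2, 3.4), box minimizer x = (7.0, 0.0)
g(y_2) = b*y + (c1 - a1*y)*x1 + (c2 - a2*y)*x2 = 11*1.1 + (-0.2)*7.0 + 3.4*0.0 = 12.1 - 1.4 + 0.0 = 10.7


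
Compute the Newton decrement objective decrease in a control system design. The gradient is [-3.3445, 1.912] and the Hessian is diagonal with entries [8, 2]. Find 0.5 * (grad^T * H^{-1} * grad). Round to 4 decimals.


Step 1: H is diagonal, so H^(-1) * g = [-0.4181, 0.956].
Step 2: g^T H^(-1) g = sum_i g_i^2 / H_ii
  = (-3.3445)^2/8 + (1.912)^2/2
  = 1.3982 + 1.8279 = 3.2261
Step 3: Objective decrease = 0.5 * g^T H^(-1) g = 1.613


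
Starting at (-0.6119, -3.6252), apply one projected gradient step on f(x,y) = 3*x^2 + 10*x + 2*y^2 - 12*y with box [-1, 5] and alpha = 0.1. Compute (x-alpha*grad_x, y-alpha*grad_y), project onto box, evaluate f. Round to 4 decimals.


Step 1: Compute gradient at (-0.6119, -3.6252).
grad_x = 2*3*-0.6119 + 10 = 6.3286
grad_y = 2*2*-3.6252 - 12 = -26.5008
Step 2: Gradient step.
x_raw = -0.6119 - 0.1*6.3286 = -1.2448
y_raw = -3.6252 - 0.1*-26.5008 = -0.9751
Step 3: Project onto [-1, 5].
x_proj = clip(-1.2448) = -1.0
y_proj = clip(-0.9751) = -0.9751
Step 4: Evaluate f.
f(-1.0, -0.9751) = 6.6032


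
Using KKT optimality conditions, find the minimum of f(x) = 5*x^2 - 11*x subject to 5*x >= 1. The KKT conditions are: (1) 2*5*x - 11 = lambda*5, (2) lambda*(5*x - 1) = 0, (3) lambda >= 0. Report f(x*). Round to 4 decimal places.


Step 1: Try lambda = 0 (constraint inactive).
Stationarity: 2*5*x - 11 = 0
x* = 11/(2*5) = 1.1
Check constraint: 5*1.1 = 5.5 >= 1 -- satisfied.
Step 2: Compute optimal value.
f(x*) = 5*1.1^2 - 11*1.1 = -6.05


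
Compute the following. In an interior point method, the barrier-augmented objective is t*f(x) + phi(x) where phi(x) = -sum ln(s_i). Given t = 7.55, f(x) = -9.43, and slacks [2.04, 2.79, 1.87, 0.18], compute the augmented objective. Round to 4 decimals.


Step 1: Compute log-barrier.
ln values: [0.7129, 1.026, 0.6259, -1.7148]
phi = -(0.7129 + 1.026 + 0.6259 - 1.7148) = -0.6501
Step 2: Compute augmented objective.
t*f(x) = 7.55*-9.43 = -71.1965
Total = -71.1965 - 0.6501 = -71.8466


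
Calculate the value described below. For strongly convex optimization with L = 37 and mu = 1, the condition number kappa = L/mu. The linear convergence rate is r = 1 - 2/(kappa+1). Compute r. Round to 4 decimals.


Step 1: Compute the condition number.
kappa = L/mu = 37/1 = 37.0
Step 2: Compute the convergence rate.
r = 1 - 2/(kappa + 1) = 1 - 2*mu/(L + mu) = (L - mu)/(L + mu) = 36/38 = 0.9474


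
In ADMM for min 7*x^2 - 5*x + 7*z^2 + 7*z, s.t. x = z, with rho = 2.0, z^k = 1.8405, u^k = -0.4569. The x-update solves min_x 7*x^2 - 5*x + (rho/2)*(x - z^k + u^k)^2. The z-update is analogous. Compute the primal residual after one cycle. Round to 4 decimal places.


ADMM iteration with rho = 2.0, z^k = 1.8405, u^k = -0.4569
Step 1: x-update.
Minimize 7*x^2 - 5*x + (2.0/2)*(x - 1.8405 - 0.4569)^2
FOC: (2*7 + 2.0)*x = 5 + 2.0*(1.8405 + 0.4569)
x^{k+1} = 0.5997
Step 2: z-update.
Minimize 7*z^2 + 7*z + (2.0/2)*(0.5997 - z - 0.4569)^2
FOC: (2*7 + 2.0)*z = -7 + 2.0*(0.5997 - 0.4569)
z^{k+1} = -0.4197
Step 3: u-update.
u^{k+1} = -0.4569 + 0.5997 + 0.4197 = 0.5624
Step 4: Primal residual = |0.5997 + 0.4197| = 1.0193


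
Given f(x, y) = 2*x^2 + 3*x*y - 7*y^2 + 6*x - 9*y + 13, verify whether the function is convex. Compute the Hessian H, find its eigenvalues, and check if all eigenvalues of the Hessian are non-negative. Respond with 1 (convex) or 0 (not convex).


The Hessian of f(x,y) = 2*x^2 + 3*x*y - 7*y^2 + 6*x - 9*y + 13 is:
H = [[4, 3], [3, -14]]
Trace = 4 - 14 = -10
Determinant = 4*-14 - (3)^2 = -65
Discriminant = (-10)^2 - 4*-65 = 360.0
Eigenvalues: lambda_1 = -14.4868, lambda_2 = 4.4868
The function is not convex.

0


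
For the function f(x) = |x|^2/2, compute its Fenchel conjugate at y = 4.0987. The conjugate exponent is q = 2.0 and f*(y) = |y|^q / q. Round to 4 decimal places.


The conjugate exponent q satisfies 1/p + 1/q = 1.
p = 2, so q = 2/(2 - 1) = 2.0
|y|^q = 4.0987^2.0 = 16.7993
f*(4.0987) = 16.7993 / 2.0 = 8.3997


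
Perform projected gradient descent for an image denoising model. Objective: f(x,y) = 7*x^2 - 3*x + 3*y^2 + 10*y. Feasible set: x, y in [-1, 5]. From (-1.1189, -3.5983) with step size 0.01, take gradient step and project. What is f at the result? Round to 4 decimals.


Step 1: Compute gradient at (-1.1189, -3.5983).
grad_x = 2*7*-1.1189 - 3 = -18.6646
grad_y = 2*3*-3.5983 + 10 = -11.5898
Step 2: Gradient step.
x_raw = -1.1189 - 0.01*-18.6646 = -0.9323
y_raw = -3.5983 - 0.01*-11.5898 = -3.4824
Step 3: Project onto [-1, 5].
x_proj = clip(-0.9323) = -0.9323
y_proj = clip(-3.4824) = -1.0
Step 4: Evaluate f.
f(-0.9323, -1.0) = 1.8804


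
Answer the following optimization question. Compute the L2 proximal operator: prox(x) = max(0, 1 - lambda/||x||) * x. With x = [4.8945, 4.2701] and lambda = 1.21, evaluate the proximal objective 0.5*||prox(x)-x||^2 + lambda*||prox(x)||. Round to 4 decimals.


Step 1: Compute ||x||.
||x|| = 6.4954
Step 2: Compute scaling factor.
scale = max(0, 1 - 1.21/6.4954) = 0.8137
Step 3: prox(x) = [3.9827, 3.4746]
||prox(x)|| = 5.2854
Step 4: Proximal objective.
0.5*||prox-x||^2 = 0.7321
lambda*||prox|| = 6.3953
Total = 7.1274


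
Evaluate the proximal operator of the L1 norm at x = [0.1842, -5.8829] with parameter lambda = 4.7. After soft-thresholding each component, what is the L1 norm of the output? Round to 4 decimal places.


Soft-thresholding with lambda = 4.7:
prox(0.1842) = sign(0.1842)*max(|0.1842| - 4.7, 0) = 0.0
prox(-5.8829) = sign(-5.8829)*max(|-5.8829| - 4.7, 0) = -1.1829
prox(x) = [0.0, -1.1829]
||prox(x)||_1 = 0.0 + 1.1829 = 1.1829


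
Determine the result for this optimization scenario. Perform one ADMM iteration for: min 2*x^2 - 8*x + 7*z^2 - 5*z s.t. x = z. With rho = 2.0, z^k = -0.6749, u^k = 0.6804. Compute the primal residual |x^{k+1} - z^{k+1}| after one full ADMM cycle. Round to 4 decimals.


ADMM iteration with rho = 2.0, z^k = -0.6749, u^k = 0.6804
Step 1: x-update.
Minimize 2*x^2 - 8*x + (2.0/2)*(x + 0.6749 + 0.6804)^2
FOC: (2*2 + 2.0)*x = 8 + 2.0*(-0.6749 - 0.6804)
x^{k+1} = 0.8816
Step 2: z-update.
Minimize 7*z^2 - 5*z + (2.0/2)*(0.8816 - z + 0.6804)^2
FOC: (2*7 + 2.0)*z = 5 + 2.0*(0.8816 + 0.6804)
z^{k+1} = 0.5077
Step 3: u-update.
u^{k+1} = 0.6804 + 0.8816 - 0.5077 = 1.0542
Step 4: Primal residual = |0.8816 - 0.5077| = 0.3738


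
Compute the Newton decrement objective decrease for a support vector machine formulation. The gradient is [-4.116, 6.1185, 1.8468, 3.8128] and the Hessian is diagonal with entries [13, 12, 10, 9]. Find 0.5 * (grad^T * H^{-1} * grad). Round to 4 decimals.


Step 1: H is diagonal, so H^(-1) * g = [-0.3166, 0.5099, 0.1847, 0.4236].
Step 2: g^T H^(-1) g = sum_i g_i^2 / H_ii
  = (-4.116)^2/13 + (6.1185)^2/12 + (1.8468)^2/10 + (3.8128)^2/9
  = 1.3032 + 3.1197 + 0.3411 + 1.6153 = 6.3792
Step 3: Objective decrease = 0.5 * g^T H^(-1) g = 3.1896
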